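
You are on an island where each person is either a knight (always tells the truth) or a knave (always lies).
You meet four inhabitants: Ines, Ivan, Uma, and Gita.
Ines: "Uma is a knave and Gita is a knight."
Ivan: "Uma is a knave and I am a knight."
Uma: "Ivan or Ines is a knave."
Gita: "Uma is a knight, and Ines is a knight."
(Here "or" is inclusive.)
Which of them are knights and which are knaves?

Ines is a knave, Ivan is a knave, Uma is a knight, and Gita is a knave.

Ines is a knave; "Uma is a knave and Gita is a knight" is false, as required.
Ivan is a knave, and the claim "Uma is a knave and I am a knight" is indeed false.
Since Uma is a knight, "Ivan or Ines is a knave" needs to be True, which holds.
Gita (knave): "Uma is a knight, and Ines is a knight" — false. ✓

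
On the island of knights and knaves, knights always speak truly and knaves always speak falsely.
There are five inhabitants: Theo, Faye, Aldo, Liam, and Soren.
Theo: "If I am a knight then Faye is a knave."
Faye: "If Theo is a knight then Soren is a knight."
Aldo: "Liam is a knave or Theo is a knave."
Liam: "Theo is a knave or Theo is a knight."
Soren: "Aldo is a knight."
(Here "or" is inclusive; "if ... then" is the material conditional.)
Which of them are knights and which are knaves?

As a knight, Theo's statement "if I am a knight then Faye is a knave" should be True; it is.
Since Faye is a knave, "if Theo is a knight then Soren is a knight" needs to be False, which holds.
Aldo is a knave, and the claim "Liam is a knave or Theo is a knave" is indeed False.
As a knight, Liam's statement "Theo is a knave or Theo is a knight" should be True; it is.
Since Soren is a knave, "Aldo is a knight" needs to be False, which holds.

Knights: Theo and Liam. Knaves: Faye, Aldo, and Soren.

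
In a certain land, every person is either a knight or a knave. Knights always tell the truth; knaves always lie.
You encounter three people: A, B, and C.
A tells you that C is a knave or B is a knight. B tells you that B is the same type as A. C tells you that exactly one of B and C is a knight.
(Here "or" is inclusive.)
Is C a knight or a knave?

Consistent assignments: {A=knight, B=knave, C=knave}
In every consistent assignment, C is a knave.

C is a knave.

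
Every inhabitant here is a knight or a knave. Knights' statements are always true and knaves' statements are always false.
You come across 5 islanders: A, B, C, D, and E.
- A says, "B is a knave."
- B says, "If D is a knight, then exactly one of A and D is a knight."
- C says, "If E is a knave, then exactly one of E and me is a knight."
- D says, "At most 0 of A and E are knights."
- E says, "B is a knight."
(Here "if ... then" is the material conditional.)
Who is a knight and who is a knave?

A is a knave; "B is a knave" is false, as required.
Since B is a knight, "if D is a knight, then exactly one of A and D is a knight" needs to be true, which holds.
Since C is a knight, "if E is a knave, then exactly one of E and me is a knight" needs to be true, which holds.
D is a knave, and the claim "at most 0 of A and E are knights" is indeed false.
E is a knight, so "B is a knight" must be true — and it is.

Knights: B, C, and E. Knaves: A and D.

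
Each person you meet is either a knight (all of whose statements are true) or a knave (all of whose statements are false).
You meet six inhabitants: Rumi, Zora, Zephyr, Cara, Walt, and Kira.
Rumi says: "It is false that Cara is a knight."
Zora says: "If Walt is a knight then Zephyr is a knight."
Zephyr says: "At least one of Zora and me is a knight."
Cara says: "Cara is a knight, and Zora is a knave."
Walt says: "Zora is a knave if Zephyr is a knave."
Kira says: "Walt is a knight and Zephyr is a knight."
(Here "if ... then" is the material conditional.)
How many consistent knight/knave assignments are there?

3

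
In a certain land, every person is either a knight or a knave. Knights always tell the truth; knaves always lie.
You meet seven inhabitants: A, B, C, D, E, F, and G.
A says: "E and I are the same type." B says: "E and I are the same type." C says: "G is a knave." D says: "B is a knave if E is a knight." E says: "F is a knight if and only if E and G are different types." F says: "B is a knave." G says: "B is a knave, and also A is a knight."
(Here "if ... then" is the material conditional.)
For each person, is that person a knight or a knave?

A is a knave, B is a knave, C is a knight, D is a knight, E is a knight, F is a knight, and G is a knave.

A is a knave; "E and I are the same type" is false, as required.
B (knave): "E and I are the same type" — false. ✓
C is a knight, and the claim "G is a knave" is indeed true.
As a knight, D's statement "B is a knave if E is a knight" should be true; it is.
Since E is a knight, "F is a knight if and only if E and G are different types" needs to be true, which holds.
F is a knight, so "B is a knave" must be true — and it is.
G is a knave; "B is a knave, and also A is a knight" is false, as required.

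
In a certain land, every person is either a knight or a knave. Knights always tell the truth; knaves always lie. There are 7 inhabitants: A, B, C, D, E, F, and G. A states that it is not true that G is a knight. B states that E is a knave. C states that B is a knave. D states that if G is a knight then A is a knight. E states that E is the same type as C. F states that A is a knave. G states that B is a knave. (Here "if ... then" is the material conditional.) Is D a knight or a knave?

D is a knave.

Consistent assignments: {A=knave, B=knave, C=knight, D=knave, E=knight, F=knight, G=knight}
In every consistent assignment, D is a knave.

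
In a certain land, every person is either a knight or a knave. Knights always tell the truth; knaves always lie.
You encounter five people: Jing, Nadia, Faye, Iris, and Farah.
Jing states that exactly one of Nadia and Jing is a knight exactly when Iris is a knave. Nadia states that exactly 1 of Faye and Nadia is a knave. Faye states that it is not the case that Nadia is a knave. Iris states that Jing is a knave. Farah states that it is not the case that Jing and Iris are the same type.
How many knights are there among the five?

The unique consistent assignment is Jing=knight, Nadia=knave, Faye=knave, Iris=knave, Farah=knight.
That has 2 knights.

2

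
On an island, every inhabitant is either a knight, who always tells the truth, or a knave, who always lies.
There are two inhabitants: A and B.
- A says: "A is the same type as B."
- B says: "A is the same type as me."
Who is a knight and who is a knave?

Knights: A and B. Knaves: none.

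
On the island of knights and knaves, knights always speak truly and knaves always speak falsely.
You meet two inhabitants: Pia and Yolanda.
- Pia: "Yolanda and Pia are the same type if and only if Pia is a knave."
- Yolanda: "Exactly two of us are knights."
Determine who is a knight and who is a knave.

Pia is a knight; "Yolanda and Pia are the same type if and only if Pia is a knave" is True, as required.
As a knave, Yolanda's statement "exactly two of us are knights" should be False; it is.

Pia is a knight and Yolanda is a knave.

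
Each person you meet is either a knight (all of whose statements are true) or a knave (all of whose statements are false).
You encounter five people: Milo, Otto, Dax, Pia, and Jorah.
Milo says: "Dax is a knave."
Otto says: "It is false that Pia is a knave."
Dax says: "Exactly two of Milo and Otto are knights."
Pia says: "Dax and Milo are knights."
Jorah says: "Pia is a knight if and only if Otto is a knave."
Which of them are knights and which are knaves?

Milo is a knight, so "Dax is a knave" must be True — and it is.
Otto is a knave, and the claim "it is false that Pia is a knave" is indeed False.
Since Dax is a knave, "exactly two of Milo and Otto are knights" needs to be False, which holds.
As a knave, Pia's statement "Dax and Milo are knights" should be False; it is.
Jorah (knave): "Pia is a knight if and only if Otto is a knave" — False. ✓

Knights: Milo. Knaves: Otto, Dax, Pia, and Jorah.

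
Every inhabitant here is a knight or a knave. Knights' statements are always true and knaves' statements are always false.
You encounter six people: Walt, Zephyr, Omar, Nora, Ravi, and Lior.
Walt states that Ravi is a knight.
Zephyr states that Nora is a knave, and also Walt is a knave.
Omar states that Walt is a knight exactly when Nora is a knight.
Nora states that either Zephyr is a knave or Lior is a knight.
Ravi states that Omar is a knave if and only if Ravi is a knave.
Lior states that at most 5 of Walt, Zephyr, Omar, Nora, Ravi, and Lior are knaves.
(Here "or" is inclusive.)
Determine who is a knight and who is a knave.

Knights: Walt, Omar, Nora, Ravi, and Lior. Knaves: Zephyr.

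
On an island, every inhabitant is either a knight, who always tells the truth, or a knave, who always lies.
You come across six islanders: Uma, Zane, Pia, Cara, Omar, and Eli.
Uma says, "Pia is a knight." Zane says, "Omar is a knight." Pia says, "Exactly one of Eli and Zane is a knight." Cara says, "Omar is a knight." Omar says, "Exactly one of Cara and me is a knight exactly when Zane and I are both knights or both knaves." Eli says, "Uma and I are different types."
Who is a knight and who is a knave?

Uma is a knave, Zane is a knave, Pia is a knave, Cara is a knave, Omar is a knave, and Eli is a knave.

Uma is a knave; "Pia is a knight" is false, as required.
As a knave, Zane's statement "Omar is a knight" should be false; it is.
Pia is a knave; "exactly one of Eli and Zane is a knight" is false, as required.
As a knave, Cara's statement "Omar is a knight" should be false; it is.
Since Omar is a knave, "exactly one of Cara and me is a knight exactly when Zane and I are both knights or both knaves" needs to be false, which holds.
Eli is a knave, and the claim "Uma and I are different types" is indeed false.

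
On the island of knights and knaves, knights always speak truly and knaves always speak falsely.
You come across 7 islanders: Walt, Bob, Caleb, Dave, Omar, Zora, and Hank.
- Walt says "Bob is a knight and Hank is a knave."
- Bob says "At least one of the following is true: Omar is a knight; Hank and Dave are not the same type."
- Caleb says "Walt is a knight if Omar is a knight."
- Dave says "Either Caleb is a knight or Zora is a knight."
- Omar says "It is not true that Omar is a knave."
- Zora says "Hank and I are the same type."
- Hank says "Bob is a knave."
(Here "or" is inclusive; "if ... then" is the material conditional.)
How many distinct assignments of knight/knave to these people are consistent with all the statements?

2

Consistent assignments:
  Walt=knave, Bob=knave, Caleb=knight, Dave=knight, Omar=knave, Zora=knight, Hank=knight
  Walt=knave, Bob=knave, Caleb=knight, Dave=knight, Omar=knave, Zora=knave, Hank=knight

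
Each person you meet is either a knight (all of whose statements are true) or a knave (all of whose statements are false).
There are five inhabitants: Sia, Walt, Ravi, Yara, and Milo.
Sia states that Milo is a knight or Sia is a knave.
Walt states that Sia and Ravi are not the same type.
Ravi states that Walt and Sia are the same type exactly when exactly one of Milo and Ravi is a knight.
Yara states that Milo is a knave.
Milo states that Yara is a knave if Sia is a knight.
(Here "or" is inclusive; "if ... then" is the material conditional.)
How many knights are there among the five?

3

The unique consistent assignment is Sia=knight, Walt=knave, Ravi=knight, Yara=knave, Milo=knight.
That has 3 knights.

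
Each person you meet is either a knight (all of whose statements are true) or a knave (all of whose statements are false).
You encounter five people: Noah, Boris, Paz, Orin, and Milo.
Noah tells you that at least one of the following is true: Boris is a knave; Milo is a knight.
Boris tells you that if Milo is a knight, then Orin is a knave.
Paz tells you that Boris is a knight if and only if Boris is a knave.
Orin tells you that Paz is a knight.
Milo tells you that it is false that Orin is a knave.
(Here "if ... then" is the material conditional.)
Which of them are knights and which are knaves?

Knights: Boris. Knaves: Noah, Paz, Orin, and Milo.

Suppose Noah is a knight. Then Noah's statement "at least one of the following is true: Boris is a knave; Milo is a knight" would have to be true. Checking the 16 ways to assign the others, none is consistent with every speaker.
(For instance, with Boris=knight, Paz=knave, Orin=knave, Milo=knave, Noah's claim "at least one of the following is true: Boris is a knave; Milo is a knight" comes out false where it would need to be true.)
So Noah must be a knave, making "at least one of the following is true: Boris is a knave; Milo is a knight" false. Taking Noah=knave, Boris=knight, Paz=knave, Orin=knave, Milo=knave, each remaining statement checks out:
  Boris (knight): "if Milo is a knight, then Orin is a knave" — true. ✓
  Paz (knave): "Boris is a knight if and only if Boris is a knave" — false. ✓
  Orin (knave): "Paz is a knight" — false. ✓
  Milo (knave): "it is false that Orin is a knave" — false. ✓
This is the unique consistent assignment.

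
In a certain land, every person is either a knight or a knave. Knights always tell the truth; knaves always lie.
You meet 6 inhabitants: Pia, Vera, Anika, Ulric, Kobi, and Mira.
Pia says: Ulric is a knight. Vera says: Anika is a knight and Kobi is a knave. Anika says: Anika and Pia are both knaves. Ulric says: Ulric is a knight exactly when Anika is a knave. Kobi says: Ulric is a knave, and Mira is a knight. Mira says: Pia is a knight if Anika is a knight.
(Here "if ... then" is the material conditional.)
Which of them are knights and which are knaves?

Pia is a knight; "Ulric is a knight" is true, as required.
Vera is a knave, so "Anika is a knight and Kobi is a knave" must be false — and it is.
Since Anika is a knave, "Anika and Pia are both knaves" needs to be false, which holds.
Ulric is a knight, and the claim "Ulric is a knight exactly when Anika is a knave" is indeed true.
Kobi is a knave, and the claim "Ulric is a knave, and Mira is a knight" is indeed false.
Since Mira is a knight, "Pia is a knight if Anika is a knight" needs to be true, which holds.

Knights: Pia, Ulric, and Mira. Knaves: Vera, Anika, and Kobi.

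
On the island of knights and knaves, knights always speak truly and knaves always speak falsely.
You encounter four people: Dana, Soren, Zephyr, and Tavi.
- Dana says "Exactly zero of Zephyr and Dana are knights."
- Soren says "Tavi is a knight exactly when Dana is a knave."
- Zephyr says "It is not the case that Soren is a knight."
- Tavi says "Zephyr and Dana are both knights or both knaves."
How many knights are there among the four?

1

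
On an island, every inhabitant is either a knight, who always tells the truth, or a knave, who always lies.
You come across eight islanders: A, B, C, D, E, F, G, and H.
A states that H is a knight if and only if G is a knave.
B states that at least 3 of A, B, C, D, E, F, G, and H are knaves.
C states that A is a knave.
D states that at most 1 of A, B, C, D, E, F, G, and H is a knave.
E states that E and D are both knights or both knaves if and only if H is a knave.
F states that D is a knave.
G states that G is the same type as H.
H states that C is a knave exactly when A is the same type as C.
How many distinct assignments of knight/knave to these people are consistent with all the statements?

1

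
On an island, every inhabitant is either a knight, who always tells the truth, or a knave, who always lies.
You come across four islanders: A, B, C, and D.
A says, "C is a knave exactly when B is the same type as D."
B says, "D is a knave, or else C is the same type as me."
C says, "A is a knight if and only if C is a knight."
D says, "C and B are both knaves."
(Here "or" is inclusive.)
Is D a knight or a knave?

D is a knave.

Consistent assignments: {A=knight, B=knight, C=knight, D=knave}
In every consistent assignment, D is a knave.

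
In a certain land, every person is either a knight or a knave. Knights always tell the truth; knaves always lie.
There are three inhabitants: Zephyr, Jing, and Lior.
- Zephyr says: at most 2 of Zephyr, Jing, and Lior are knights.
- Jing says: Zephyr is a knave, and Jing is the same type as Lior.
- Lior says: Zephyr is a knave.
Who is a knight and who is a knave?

Knights: Zephyr. Knaves: Jing and Lior.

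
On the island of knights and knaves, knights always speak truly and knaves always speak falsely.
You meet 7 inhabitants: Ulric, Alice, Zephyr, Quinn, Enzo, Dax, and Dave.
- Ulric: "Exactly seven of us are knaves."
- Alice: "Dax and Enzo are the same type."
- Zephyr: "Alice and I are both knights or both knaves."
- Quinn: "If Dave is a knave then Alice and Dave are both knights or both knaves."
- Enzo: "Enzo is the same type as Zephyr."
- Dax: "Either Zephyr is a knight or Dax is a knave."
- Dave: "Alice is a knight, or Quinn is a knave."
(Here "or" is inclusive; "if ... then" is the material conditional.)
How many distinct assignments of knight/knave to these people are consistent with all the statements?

1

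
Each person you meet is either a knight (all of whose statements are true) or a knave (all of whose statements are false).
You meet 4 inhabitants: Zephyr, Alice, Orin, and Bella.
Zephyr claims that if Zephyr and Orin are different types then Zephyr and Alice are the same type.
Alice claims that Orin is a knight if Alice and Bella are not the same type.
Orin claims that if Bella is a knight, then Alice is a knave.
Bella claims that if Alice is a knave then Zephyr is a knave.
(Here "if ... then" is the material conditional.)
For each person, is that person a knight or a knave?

Knights: Zephyr, Alice, and Bella. Knaves: Orin.

As a knight, Zephyr's statement "if Zephyr and Orin are different types then Zephyr and Alice are the same type" should be true; it is.
Alice is a knight, and the claim "Orin is a knight if Alice and Bella are not the same type" is indeed true.
Orin is a knave, and the claim "if Bella is a knight, then Alice is a knave" is indeed False.
Bella (knight): "if Alice is a knave then Zephyr is a knave" — true. ✓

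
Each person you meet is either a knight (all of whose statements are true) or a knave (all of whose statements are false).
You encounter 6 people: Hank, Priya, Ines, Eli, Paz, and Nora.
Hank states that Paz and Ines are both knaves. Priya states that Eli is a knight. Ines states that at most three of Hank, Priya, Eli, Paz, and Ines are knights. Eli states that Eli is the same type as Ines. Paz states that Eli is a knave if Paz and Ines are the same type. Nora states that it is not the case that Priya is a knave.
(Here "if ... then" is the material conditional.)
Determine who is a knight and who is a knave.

Hank is a knave, Priya is a knave, Ines is a knight, Eli is a knave, Paz is a knight, and Nora is a knave.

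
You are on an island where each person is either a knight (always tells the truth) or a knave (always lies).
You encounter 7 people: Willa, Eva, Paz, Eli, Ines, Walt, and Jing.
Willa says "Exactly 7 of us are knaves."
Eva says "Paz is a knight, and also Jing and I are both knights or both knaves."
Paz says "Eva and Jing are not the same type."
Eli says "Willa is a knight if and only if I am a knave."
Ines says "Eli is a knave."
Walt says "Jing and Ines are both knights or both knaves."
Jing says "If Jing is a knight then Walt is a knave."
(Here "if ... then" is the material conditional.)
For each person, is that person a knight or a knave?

Knights: Paz, Eli, and Jing. Knaves: Willa, Eva, Ines, and Walt.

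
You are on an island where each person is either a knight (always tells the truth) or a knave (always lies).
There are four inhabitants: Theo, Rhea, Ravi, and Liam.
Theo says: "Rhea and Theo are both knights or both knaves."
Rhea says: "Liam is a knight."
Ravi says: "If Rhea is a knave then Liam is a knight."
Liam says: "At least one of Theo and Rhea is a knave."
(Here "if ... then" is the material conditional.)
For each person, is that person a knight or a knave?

Suppose Theo is a knight. Then Theo's statement "Rhea and Theo are both knights or both knaves" would have to be true. Checking the 8 ways to assign the others, none is consistent with every speaker.
(For instance, with Rhea=knight, Ravi=knight, Liam=knight, Liam's claim "at least one of Theo and Rhea is a knave" comes out false where it would need to be true.)
So Theo must be a knave, making "Rhea and Theo are both knights or both knaves" false. Taking Theo=knave, Rhea=knight, Ravi=knight, Liam=knight, each remaining statement checks out:
  Rhea (knight): "Liam is a knight" — true. ✓
  Ravi (knight): "if Rhea is a knave then Liam is a knight" — true. ✓
  Liam (knight): "at least one of Theo and Rhea is a knave" — true. ✓
This is the unique consistent assignment.

Knights: Rhea, Ravi, and Liam. Knaves: Theo.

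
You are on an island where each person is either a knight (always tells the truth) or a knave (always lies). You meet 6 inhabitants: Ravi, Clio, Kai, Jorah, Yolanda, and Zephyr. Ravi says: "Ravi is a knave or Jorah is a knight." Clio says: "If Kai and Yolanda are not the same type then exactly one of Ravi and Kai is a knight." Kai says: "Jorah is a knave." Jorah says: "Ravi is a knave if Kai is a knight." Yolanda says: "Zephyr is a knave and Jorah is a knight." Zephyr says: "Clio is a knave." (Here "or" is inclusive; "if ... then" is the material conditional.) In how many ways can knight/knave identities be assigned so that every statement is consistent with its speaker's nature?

1

Consistent assignments:
  Ravi=knight, Clio=knight, Kai=knave, Jorah=knight, Yolanda=knight, Zephyr=knave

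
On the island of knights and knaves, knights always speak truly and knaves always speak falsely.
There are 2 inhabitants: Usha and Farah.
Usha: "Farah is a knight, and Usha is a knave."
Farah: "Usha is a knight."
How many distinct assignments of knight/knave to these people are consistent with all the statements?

Consistent assignments:
  Usha=knave, Farah=knave

1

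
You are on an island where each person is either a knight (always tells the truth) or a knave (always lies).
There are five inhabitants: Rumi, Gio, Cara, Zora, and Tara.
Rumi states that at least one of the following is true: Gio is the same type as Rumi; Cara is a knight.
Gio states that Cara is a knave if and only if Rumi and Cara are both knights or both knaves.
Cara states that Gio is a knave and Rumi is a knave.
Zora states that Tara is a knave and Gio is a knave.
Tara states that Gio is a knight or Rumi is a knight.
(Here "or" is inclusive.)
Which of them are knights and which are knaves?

Rumi is a knave, so "at least one of the following is true: Gio is the same type as Rumi; Cara is a knight" must be false — and it is.
Gio is a knight, and the claim "Cara is a knave if and only if Rumi and Cara are both knights or both knaves" is indeed True.
Cara is a knave, so "Gio is a knave and Rumi is a knave" must be false — and it is.
Zora is a knave, and the claim "Tara is a knave and Gio is a knave" is indeed false.
Since Tara is a knight, "Gio is a knight or Rumi is a knight" needs to be True, which holds.

Rumi is a knave, Gio is a knight, Cara is a knave, Zora is a knave, and Tara is a knight.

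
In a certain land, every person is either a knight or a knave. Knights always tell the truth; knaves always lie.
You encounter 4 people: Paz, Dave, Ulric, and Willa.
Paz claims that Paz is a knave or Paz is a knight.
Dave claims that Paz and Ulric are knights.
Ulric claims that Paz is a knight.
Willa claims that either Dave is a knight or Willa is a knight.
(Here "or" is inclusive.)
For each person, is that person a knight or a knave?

Knights: Paz, Dave, Ulric, and Willa. Knaves: none.

As a knight, Paz's statement "Paz is a knave or Paz is a knight" should be true; it is.
Dave (knight): "Paz and Ulric are knights" — true. ✓
Since Ulric is a knight, "Paz is a knight" needs to be true, which holds.
Willa is a knight, so "either Dave is a knight or Willa is a knight" must be true — and it is.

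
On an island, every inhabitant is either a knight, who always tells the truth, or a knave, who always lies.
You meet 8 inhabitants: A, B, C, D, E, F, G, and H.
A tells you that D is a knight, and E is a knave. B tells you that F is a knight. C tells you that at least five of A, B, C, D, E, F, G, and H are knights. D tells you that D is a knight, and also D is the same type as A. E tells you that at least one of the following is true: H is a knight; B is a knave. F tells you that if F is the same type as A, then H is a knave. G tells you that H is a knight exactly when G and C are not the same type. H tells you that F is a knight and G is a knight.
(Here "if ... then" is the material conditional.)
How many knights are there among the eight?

5

The unique consistent assignment is A=knight, B=knight, C=knight, D=knight, E=knave, F=knight, G=knave, H=knave.
That has 5 knights.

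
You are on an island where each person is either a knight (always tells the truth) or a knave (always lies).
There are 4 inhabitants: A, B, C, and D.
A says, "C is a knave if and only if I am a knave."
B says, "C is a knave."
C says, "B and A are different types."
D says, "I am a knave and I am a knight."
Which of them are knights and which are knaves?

A is a knight, B is a knave, C is a knight, and D is a knave.

Suppose A is a knave. Then A's statement "C is a knave if and only if I am a knave" would have to be false. Checking the 8 ways to assign the others, none is consistent with every speaker.
(For instance, with B=knave, C=knight, D=knave, C's claim "B and A are different types" comes out false where it would need to be true.)
So A must be a knight, making "C is a knave if and only if I am a knave" true. Taking A=knight, B=knave, C=knight, D=knave, each remaining statement checks out:
  B (knave): "C is a knave" — false. ✓
  C (knight): "B and A are different types" — true. ✓
  D (knave): "I am a knave and I am a knight" — false. ✓
This is the unique consistent assignment.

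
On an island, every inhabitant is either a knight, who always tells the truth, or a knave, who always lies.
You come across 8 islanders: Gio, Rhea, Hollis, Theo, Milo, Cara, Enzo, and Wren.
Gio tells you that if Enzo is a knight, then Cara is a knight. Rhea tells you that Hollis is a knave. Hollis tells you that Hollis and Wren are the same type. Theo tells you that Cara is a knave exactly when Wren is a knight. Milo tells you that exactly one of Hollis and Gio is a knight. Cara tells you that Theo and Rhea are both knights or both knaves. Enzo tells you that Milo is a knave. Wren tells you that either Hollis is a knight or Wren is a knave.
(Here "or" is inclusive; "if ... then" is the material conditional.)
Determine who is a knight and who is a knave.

Since Gio is a knight, "if Enzo is a knight, then Cara is a knight" needs to be true, which holds.
Rhea is a knave, and the claim "Hollis is a knave" is indeed false.
As a knight, Hollis's statement "Hollis and Wren are the same type" should be true; it is.
Theo is a knave, and the claim "Cara is a knave exactly when Wren is a knight" is indeed false.
Milo (knave): "exactly one of Hollis and Gio is a knight" — false. ✓
Cara is a knight, so "Theo and Rhea are both knights or both knaves" must be true — and it is.
Since Enzo is a knight, "Milo is a knave" needs to be true, which holds.
Wren is a knight; "either Hollis is a knight or Wren is a knave" is true, as required.

Knights: Gio, Hollis, Cara, Enzo, and Wren. Knaves: Rhea, Theo, and Milo.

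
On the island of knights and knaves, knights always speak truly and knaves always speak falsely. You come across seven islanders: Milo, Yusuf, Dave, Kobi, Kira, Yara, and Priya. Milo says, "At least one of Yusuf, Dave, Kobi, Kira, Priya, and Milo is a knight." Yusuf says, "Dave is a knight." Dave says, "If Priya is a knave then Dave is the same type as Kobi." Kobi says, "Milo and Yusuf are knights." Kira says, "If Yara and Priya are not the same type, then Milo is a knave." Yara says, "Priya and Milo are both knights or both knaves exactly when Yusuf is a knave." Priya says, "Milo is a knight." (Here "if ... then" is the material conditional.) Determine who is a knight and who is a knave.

Knights: Milo, Yusuf, Dave, Kobi, and Priya. Knaves: Kira and Yara.

Milo is a knight, and the claim "at least one of Yusuf, Dave, Kobi, Kira, Priya, and Milo is a knight" is indeed true.
As a knight, Yusuf's statement "Dave is a knight" should be true; it is.
Dave is a knight; "if Priya is a knave then Dave is the same type as Kobi" is true, as required.
Kobi (knight): "Milo and Yusuf are knights" — true. ✓
As a knave, Kira's statement "if Yara and Priya are not the same type, then Milo is a knave" should be false; it is.
Yara (knave): "Priya and Milo are both knights or both knaves exactly when Yusuf is a knave" — false. ✓
Priya (knight): "Milo is a knight" — true. ✓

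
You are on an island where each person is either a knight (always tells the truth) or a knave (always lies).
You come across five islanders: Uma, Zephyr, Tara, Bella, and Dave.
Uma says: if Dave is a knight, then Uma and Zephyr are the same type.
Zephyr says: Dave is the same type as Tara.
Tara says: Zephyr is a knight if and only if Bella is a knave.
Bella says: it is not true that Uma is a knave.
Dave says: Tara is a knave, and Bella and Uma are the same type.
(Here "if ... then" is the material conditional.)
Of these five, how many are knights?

3

The unique consistent assignment is Uma=knight, Zephyr=knave, Tara=knight, Bella=knight, Dave=knave.
That has 3 knights.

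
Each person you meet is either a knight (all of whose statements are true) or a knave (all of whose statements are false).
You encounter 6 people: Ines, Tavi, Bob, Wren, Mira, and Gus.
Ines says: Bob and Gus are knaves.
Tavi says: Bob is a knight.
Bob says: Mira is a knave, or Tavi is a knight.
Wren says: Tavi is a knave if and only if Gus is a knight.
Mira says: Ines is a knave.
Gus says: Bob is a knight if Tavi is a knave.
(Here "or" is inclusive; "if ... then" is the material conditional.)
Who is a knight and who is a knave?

Ines is a knave, so "Bob and Gus are knaves" must be false — and it is.
As a knight, Tavi's statement "Bob is a knight" should be true; it is.
As a knight, Bob's statement "Mira is a knave, or Tavi is a knight" should be true; it is.
Since Wren is a knave, "Tavi is a knave if and only if Gus is a knight" needs to be false, which holds.
Since Mira is a knight, "Ines is a knave" needs to be true, which holds.
Gus (knight): "Bob is a knight if Tavi is a knave" — true. ✓

Ines is a knave, Tavi is a knight, Bob is a knight, Wren is a knave, Mira is a knight, and Gus is a knight.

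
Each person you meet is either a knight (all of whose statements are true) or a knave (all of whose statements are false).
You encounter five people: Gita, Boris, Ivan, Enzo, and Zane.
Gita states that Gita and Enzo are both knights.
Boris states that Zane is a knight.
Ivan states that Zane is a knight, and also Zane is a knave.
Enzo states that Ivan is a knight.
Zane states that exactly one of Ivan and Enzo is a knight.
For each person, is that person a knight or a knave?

Suppose Gita is a knight. Then Gita's statement "Gita and Enzo are both knights" would have to be true. Checking the 16 ways to assign the others, none is consistent with every speaker.
(For instance, with Boris=knave, Ivan=knave, Enzo=knave, Zane=knave, Gita's claim "Gita and Enzo are both knights" comes out false where it would need to be true.)
So Gita must be a knave, making "Gita and Enzo are both knights" false. Taking Gita=knave, Boris=knave, Ivan=knave, Enzo=knave, Zane=knave, each remaining statement checks out:
  Boris (knave): "Zane is a knight" — false. ✓
  Ivan (knave): "Zane is a knight, and also Zane is a knave" — false. ✓
  Enzo (knave): "Ivan is a knight" — false. ✓
  Zane (knave): "exactly one of Ivan and Enzo is a knight" — false. ✓
This is the unique consistent assignment.

Knights: none. Knaves: Gita, Boris, Ivan, Enzo, and Zane.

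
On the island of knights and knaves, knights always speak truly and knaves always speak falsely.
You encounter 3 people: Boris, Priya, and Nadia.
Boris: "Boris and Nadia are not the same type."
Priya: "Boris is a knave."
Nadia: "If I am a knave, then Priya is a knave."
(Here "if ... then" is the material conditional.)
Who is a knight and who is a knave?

As a knave, Boris's statement "Boris and Nadia are not the same type" should be false; it is.
Priya is a knight, so "Boris is a knave" must be true — and it is.
Since Nadia is a knave, "if I am a knave, then Priya is a knave" needs to be false, which holds.

Boris is a knave, Priya is a knight, and Nadia is a knave.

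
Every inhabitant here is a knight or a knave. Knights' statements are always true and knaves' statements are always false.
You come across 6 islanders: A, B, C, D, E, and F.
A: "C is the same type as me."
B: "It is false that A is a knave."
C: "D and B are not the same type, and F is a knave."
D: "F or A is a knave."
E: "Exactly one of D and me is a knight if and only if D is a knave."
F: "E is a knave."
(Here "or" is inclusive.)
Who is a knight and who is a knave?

A is a knave, B is a knave, C is a knight, D is a knight, E is a knight, and F is a knave.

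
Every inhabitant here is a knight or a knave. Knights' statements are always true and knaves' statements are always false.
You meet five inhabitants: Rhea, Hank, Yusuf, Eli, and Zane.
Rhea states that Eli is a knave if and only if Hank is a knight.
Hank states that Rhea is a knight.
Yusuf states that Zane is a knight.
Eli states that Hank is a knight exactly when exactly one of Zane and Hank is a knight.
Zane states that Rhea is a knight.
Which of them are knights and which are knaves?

Rhea (knight): "Eli is a knave if and only if Hank is a knight" — true. ✓
Hank (knight): "Rhea is a knight" — true. ✓
Yusuf is a knight, and the claim "Zane is a knight" is indeed true.
Eli is a knave; "Hank is a knight exactly when exactly one of Zane and Hank is a knight" is false, as required.
Zane (knight): "Rhea is a knight" — true. ✓

Knights: Rhea, Hank, Yusuf, and Zane. Knaves: Eli.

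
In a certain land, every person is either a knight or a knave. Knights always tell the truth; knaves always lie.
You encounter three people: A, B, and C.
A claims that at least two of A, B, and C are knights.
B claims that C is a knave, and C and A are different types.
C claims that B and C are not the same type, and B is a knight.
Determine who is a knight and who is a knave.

Knights: none. Knaves: A, B, and C.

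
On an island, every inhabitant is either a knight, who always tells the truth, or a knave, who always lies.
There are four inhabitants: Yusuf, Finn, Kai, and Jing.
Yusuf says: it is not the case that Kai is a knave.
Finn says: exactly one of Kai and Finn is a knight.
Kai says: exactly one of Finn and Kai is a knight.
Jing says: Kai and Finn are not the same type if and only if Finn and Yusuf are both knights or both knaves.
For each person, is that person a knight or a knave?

Yusuf is a knave, Finn is a knave, Kai is a knave, and Jing is a knave.

Suppose Yusuf is a knight. Then Yusuf's statement "it is not the case that Kai is a knave" would have to be true. Checking the 8 ways to assign the others, none is consistent with every speaker.
(For instance, with Finn=knave, Kai=knave, Jing=knave, Yusuf's claim "it is not the case that Kai is a knave" comes out false where it would need to be true.)
So Yusuf must be a knave, making "it is not the case that Kai is a knave" false. Taking Yusuf=knave, Finn=knave, Kai=knave, Jing=knave, each remaining statement checks out:
  Finn (knave): "exactly one of Kai and Finn is a knight" — false. ✓
  Kai (knave): "exactly one of Finn and Kai is a knight" — false. ✓
  Jing (knave): "Kai and Finn are not the same type if and only if Finn and Yusuf are both knights or both knaves" — false. ✓
This is the unique consistent assignment.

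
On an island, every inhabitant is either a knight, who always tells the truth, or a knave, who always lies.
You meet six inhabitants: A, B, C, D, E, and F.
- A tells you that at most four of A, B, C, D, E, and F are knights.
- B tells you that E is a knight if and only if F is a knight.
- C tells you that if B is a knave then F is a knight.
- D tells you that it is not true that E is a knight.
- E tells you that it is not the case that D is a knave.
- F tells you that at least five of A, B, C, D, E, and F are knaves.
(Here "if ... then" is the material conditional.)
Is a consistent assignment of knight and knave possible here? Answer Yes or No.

No

Checking all 64 assignments, each has at least one speaker whose statement's truth value contradicts their type.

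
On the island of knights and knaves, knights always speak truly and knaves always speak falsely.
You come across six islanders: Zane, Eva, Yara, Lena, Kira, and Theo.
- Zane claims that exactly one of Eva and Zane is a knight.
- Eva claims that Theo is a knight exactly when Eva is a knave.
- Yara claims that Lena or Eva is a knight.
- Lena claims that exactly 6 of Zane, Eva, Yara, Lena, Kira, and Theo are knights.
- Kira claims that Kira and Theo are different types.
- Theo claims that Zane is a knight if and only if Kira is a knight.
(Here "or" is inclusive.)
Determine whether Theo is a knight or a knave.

Theo is a knave.

Consistent assignments: {Zane=knight, Eva=knave, Yara=knave, Lena=knave, Kira=knave, Theo=knave}; {Zane=knave, Eva=knave, Yara=knave, Lena=knave, Kira=knight, Theo=knave}
In every consistent assignment, Theo is a knave.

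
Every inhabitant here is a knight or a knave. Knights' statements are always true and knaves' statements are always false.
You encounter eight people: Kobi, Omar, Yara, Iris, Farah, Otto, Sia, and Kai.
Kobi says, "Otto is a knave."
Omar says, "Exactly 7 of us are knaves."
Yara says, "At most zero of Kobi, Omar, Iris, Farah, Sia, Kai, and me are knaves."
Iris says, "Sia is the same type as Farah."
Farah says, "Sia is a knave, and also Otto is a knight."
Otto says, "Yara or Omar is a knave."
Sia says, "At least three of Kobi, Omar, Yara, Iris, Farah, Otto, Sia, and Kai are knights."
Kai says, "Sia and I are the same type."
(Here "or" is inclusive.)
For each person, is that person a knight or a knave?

Kobi is a knave, Omar is a knave, Yara is a knave, Iris is a knave, Farah is a knave, Otto is a knight, Sia is a knight, and Kai is a knight.

As a knave, Kobi's statement "Otto is a knave" should be False; it is.
Omar is a knave, and the claim "exactly 7 of us are knaves" is indeed False.
Since Yara is a knave, "at most zero of Kobi, Omar, Iris, Farah, Sia, Kai, and me are knaves" needs to be False, which holds.
Iris (knave): "Sia is the same type as Farah" — False. ✓
Farah is a knave; "Sia is a knave, and also Otto is a knight" is False, as required.
Otto (knight): "Yara or Omar is a knave" — True. ✓
As a knight, Sia's statement "at least three of Kobi, Omar, Yara, Iris, Farah, Otto, Sia, and Kai are knights" should be True; it is.
As a knight, Kai's statement "Sia and I are the same type" should be True; it is.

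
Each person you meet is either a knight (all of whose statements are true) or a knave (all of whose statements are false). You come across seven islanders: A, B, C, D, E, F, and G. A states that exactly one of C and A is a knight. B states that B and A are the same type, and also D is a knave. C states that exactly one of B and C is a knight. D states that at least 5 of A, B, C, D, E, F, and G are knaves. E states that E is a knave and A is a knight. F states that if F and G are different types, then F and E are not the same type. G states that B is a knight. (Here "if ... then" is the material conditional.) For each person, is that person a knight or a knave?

Since A is a knave, "exactly one of C and A is a knight" needs to be False, which holds.
B (knave): "B and A are the same type, and also D is a knave" — False. ✓
C is a knave; "exactly one of B and C is a knight" is False, as required.
As a knight, D's statement "at least 5 of A, B, C, D, E, F, and G are knaves" should be True; it is.
E is a knave, and the claim "E is a knave and A is a knight" is indeed False.
Since F is a knight, "if F and G are different types, then F and E are not the same type" needs to be True, which holds.
G is a knave; "B is a knight" is False, as required.

A is a knave, B is a knave, C is a knave, D is a knight, E is a knave, F is a knight, and G is a knave.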